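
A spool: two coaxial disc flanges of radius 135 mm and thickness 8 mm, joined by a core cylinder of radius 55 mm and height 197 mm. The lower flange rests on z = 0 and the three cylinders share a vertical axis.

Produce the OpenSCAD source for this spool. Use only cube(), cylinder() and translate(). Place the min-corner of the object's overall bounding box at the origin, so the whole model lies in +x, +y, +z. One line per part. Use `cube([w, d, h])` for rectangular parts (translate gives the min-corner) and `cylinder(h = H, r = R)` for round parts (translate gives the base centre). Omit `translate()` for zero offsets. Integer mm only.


translate([135, 135, 0]) cylinder(h = 8, r = 135);
translate([135, 135, 8]) cylinder(h = 197, r = 55);
translate([135, 135, 205]) cylinder(h = 8, r = 135);


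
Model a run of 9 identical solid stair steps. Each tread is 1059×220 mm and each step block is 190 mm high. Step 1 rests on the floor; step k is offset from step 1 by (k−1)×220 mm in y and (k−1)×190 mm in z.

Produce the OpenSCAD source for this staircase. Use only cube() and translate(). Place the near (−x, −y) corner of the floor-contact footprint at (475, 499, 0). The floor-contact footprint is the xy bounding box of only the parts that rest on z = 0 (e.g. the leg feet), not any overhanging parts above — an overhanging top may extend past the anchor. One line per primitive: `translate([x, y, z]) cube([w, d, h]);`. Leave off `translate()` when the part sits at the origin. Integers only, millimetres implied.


translate([475, 499, 0]) cube([1059, 220, 190]);
translate([475, 719, 190]) cube([1059, 220, 190]);
translate([475, 939, 380]) cube([1059, 220, 190]);
translate([475, 1159, 570]) cube([1059, 220, 190]);
translate([475, 1379, 760]) cube([1059, 220, 190]);
translate([475, 1599, 950]) cube([1059, 220, 190]);
translate([475, 1819, 1140]) cube([1059, 220, 190]);
translate([475, 2039, 1330]) cube([1059, 220, 190]);
translate([475, 2259, 1520]) cube([1059, 220, 190]);


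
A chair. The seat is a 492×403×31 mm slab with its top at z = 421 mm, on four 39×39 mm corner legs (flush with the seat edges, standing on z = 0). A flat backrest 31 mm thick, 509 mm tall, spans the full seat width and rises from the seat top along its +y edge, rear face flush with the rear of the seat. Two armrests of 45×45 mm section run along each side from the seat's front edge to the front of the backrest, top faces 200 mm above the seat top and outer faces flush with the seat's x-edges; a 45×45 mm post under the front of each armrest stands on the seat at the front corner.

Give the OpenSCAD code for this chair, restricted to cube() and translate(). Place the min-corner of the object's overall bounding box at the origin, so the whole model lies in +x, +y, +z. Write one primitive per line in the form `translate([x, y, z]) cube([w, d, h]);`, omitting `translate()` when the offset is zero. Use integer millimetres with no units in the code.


translate([0, 0, 390]) cube([492, 403, 31]);
cube([39, 39, 390]);
translate([453, 0, 0]) cube([39, 39, 390]);
translate([0, 364, 0]) cube([39, 39, 390]);
translate([453, 364, 0]) cube([39, 39, 390]);
translate([0, 372, 421]) cube([492, 31, 509]);
translate([0, 0, 576]) cube([45, 372, 45]);
translate([447, 0, 576]) cube([45, 372, 45]);
translate([0, 0, 421]) cube([45, 45, 155]);
translate([447, 0, 421]) cube([45, 45, 155]);


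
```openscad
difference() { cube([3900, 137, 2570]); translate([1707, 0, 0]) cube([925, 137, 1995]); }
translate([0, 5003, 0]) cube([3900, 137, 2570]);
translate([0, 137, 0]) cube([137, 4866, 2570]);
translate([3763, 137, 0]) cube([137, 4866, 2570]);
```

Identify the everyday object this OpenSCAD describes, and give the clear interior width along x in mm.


A single room. The interior width is 3626 mm.

Four walls enclosing a rectangle with a door in the front wall — a room. Outside width 3900 minus two 137 mm walls gives 3626 mm.


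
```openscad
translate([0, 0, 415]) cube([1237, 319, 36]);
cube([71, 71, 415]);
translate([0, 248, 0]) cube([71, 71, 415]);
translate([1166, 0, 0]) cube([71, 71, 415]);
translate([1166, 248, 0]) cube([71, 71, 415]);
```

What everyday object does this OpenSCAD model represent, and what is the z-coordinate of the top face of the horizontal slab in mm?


A bench. The seat-top height is 451 mm.

A long slab on four corner posts — a bench. The slab sits at z = 415 with thickness 36, so the top is 415 + 36 = 451 mm.


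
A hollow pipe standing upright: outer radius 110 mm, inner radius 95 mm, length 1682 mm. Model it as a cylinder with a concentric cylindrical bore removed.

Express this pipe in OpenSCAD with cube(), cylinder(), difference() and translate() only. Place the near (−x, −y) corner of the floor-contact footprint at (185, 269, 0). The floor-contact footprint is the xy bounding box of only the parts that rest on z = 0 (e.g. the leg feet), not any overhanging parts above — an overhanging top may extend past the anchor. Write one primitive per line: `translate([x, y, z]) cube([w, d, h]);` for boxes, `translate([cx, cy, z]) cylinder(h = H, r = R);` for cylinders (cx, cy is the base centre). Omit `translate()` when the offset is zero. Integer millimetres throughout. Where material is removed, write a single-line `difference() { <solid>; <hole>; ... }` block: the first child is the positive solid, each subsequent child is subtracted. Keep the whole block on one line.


difference() { translate([295, 379, 0]) cylinder(h = 1682, r = 110); translate([295, 379, 0]) cylinder(h = 1682, r = 95); }


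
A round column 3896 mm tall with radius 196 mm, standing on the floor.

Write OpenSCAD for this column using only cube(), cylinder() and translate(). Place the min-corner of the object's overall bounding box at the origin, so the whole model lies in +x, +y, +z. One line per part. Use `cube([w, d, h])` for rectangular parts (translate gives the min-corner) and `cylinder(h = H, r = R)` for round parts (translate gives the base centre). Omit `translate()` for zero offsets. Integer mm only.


translate([196, 196, 0]) cylinder(h = 3896, r = 196);


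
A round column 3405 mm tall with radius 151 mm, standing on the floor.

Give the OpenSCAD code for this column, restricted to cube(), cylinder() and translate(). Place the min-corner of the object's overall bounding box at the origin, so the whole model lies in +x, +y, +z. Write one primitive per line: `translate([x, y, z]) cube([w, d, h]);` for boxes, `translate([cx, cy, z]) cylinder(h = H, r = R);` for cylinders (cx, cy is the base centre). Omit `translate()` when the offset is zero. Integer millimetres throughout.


translate([151, 151, 0]) cylinder(h = 3405, r = 151);


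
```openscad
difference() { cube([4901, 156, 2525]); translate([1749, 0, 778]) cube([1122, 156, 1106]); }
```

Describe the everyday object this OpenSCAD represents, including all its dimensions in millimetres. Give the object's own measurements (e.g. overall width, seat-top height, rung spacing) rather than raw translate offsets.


A wall 4901 mm long (x), 156 mm thick (y), 2525 mm tall, with a rectangular window opening cut through it. The opening is 1122 mm wide and 1106 mm tall; its sill is at z = 778 mm and its near (−x) edge is 1749 mm from the wall's −x end. The opening passes through the full wall thickness.


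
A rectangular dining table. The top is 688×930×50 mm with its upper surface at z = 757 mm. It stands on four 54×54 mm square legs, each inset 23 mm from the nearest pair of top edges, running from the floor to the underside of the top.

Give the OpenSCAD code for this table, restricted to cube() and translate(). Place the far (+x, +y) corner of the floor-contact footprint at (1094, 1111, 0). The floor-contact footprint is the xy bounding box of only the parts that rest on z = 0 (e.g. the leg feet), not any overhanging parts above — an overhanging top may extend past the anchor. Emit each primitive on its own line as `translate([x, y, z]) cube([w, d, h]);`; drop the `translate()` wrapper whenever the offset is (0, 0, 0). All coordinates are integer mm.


// leg_h = 757 - 50 = 707
translate([429, 204, 707]) cube([688, 930, 50]);
translate([452, 227, 0]) cube([54, 54, 707]);
translate([1040, 227, 0]) cube([54, 54, 707]);
translate([452, 1057, 0]) cube([54, 54, 707]);
translate([1040, 1057, 0]) cube([54, 54, 707]);


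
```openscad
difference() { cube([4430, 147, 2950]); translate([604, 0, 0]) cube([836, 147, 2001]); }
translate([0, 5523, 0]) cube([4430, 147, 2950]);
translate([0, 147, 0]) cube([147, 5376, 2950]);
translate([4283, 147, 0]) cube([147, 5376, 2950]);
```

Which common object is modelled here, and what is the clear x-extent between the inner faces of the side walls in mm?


A single room. The interior width is 4136 mm.

Four walls enclosing a rectangle with a door in the front wall — a room. Outside width 4430 minus two 147 mm walls gives 4136 mm.


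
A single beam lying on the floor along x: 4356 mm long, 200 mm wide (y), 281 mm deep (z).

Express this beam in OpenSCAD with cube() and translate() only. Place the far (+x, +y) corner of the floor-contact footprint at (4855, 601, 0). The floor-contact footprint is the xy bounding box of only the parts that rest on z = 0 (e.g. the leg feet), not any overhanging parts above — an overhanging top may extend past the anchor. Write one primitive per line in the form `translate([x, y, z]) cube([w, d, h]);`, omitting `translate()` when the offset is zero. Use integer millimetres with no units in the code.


translate([499, 401, 0]) cube([4356, 200, 281]);


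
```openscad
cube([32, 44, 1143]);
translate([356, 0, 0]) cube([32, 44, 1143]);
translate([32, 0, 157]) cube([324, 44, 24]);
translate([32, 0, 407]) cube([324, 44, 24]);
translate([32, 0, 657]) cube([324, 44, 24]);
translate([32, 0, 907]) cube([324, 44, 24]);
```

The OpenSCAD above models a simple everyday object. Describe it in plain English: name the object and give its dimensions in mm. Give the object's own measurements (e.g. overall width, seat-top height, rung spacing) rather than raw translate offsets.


A straight ladder. Two 32×44 mm vertical rails, 1143 mm tall, stand 388 mm apart (outside-to-outside) with their front faces coplanar on the −y side. 4 rungs, each 44 mm deep and 24 mm tall, span between the inner faces of the rails, front faces flush with the rails. The lowest rung's underside is at z = 157 mm and rungs are spaced 250 mm apart (underside to underside).


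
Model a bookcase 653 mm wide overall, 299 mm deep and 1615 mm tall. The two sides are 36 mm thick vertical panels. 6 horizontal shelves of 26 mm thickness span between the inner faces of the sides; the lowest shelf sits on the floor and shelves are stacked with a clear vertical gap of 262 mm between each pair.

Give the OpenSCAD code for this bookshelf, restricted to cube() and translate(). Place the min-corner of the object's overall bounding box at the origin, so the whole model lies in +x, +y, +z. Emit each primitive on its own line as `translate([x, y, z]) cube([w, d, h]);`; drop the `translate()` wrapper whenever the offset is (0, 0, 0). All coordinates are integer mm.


cube([36, 299, 1615]);
translate([617, 0, 0]) cube([36, 299, 1615]);
translate([36, 0, 0]) cube([581, 299, 26]);
translate([36, 0, 288]) cube([581, 299, 26]);
translate([36, 0, 576]) cube([581, 299, 26]);
translate([36, 0, 864]) cube([581, 299, 26]);
translate([36, 0, 1152]) cube([581, 299, 26]);
translate([36, 0, 1440]) cube([581, 299, 26]);


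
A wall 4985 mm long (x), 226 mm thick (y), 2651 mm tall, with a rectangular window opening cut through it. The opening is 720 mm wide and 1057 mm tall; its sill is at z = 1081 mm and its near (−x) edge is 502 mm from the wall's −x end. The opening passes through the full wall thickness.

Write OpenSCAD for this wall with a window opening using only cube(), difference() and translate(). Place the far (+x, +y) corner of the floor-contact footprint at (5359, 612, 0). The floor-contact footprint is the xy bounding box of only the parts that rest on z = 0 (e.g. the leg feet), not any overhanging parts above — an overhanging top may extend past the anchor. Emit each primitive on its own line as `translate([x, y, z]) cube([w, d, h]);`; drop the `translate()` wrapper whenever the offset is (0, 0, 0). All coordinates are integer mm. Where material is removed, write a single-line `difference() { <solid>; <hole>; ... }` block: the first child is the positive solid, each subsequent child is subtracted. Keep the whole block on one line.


difference() { translate([374, 386, 0]) cube([4985, 226, 2651]); translate([876, 386, 1081]) cube([720, 226, 1057]); }


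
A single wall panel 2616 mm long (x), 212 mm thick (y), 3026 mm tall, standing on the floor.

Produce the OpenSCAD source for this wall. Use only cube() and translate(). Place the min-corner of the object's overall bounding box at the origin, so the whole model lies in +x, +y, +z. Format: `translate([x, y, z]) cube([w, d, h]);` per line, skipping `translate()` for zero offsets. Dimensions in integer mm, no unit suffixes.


cube([2616, 212, 3026]);


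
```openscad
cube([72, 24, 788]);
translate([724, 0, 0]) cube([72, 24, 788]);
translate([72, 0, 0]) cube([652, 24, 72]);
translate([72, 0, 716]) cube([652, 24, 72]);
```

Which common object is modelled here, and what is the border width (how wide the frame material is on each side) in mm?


A picture frame. The border width is 72 mm.

Four thin pieces enclosing a rectangular opening — a picture frame. The two full-height stiles are 788 mm tall; the top rail sits at z = 716 and is 72 mm tall, so the border above the opening is 788 − 716 = 72 mm, matching the stile x-width.


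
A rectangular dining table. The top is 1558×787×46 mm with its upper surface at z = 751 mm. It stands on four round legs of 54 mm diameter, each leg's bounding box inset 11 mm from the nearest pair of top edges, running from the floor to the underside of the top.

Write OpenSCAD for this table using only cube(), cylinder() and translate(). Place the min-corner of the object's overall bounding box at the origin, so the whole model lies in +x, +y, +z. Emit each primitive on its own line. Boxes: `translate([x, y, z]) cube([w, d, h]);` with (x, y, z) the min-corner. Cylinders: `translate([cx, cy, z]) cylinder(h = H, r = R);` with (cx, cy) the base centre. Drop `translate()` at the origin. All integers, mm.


translate([0, 0, 705]) cube([1558, 787, 46]);
translate([38, 38, 0]) cylinder(h = 705, r = 27);
translate([1520, 38, 0]) cylinder(h = 705, r = 27);
translate([38, 749, 0]) cylinder(h = 705, r = 27);
translate([1520, 749, 0]) cylinder(h = 705, r = 27);


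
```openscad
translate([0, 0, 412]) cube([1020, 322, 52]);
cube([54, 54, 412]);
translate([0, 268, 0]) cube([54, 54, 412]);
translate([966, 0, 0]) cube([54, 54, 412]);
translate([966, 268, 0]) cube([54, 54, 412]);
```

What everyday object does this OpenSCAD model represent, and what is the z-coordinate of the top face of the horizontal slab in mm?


A bench. The seat-top height is 464 mm.

A long slab on four corner posts — a bench. The slab sits at z = 412 with thickness 52, so the top is 412 + 52 = 464 mm.


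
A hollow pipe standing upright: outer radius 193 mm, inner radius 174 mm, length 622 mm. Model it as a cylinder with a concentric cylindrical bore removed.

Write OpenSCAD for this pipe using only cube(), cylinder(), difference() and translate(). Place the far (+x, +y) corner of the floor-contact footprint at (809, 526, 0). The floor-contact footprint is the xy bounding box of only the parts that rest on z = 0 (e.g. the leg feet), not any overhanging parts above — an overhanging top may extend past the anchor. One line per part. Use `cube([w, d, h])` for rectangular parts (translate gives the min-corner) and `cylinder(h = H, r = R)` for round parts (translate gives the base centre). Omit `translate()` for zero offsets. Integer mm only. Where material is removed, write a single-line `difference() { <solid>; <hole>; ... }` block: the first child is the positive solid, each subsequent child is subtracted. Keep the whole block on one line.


difference() { translate([616, 333, 0]) cylinder(h = 622, r = 193); translate([616, 333, 0]) cylinder(h = 622, r = 174); }


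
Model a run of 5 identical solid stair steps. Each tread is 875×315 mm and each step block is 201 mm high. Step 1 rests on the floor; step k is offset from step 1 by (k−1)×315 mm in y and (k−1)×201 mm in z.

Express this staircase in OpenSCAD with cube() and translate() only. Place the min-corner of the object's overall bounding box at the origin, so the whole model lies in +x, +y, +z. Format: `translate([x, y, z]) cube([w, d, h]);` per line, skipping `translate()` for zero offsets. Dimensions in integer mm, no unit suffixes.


cube([875, 315, 201]);
translate([0, 315, 201]) cube([875, 315, 201]);
translate([0, 630, 402]) cube([875, 315, 201]);
translate([0, 945, 603]) cube([875, 315, 201]);
translate([0, 1260, 804]) cube([875, 315, 201]);


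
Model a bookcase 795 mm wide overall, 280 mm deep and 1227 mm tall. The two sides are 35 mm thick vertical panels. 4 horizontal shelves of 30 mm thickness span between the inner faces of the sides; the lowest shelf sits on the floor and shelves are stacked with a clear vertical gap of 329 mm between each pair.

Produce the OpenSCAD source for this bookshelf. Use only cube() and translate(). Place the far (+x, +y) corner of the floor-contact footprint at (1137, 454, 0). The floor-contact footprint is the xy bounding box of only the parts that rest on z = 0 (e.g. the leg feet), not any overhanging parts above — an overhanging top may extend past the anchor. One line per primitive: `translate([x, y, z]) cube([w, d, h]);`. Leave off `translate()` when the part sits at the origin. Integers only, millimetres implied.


translate([342, 174, 0]) cube([35, 280, 1227]);
translate([1102, 174, 0]) cube([35, 280, 1227]);
translate([377, 174, 0]) cube([725, 280, 30]);
translate([377, 174, 359]) cube([725, 280, 30]);
translate([377, 174, 718]) cube([725, 280, 30]);
translate([377, 174, 1077]) cube([725, 280, 30]);


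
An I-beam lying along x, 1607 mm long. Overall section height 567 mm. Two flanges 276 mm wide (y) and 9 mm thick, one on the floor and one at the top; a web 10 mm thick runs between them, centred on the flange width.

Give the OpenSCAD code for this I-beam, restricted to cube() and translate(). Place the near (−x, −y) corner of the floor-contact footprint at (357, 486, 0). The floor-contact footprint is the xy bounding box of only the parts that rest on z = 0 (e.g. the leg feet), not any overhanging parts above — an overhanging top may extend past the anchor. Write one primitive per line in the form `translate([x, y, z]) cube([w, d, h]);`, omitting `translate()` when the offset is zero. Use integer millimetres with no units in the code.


translate([357, 486, 0]) cube([1607, 276, 9]);
translate([357, 619, 9]) cube([1607, 10, 549]);
translate([357, 486, 558]) cube([1607, 276, 9]);


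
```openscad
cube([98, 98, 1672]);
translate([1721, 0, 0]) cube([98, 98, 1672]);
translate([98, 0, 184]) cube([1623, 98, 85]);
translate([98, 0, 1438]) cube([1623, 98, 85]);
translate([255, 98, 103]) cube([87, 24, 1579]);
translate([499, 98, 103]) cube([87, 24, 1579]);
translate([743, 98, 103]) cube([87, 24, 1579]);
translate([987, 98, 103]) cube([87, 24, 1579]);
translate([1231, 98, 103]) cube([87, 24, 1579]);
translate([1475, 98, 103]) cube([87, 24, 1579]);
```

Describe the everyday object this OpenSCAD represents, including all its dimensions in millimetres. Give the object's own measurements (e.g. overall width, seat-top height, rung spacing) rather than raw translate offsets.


A fence section. Two 98×98 mm posts, 1672 mm tall, stand on the floor with a clear span of 1623 mm between their inner faces. Two horizontal rails of 98×85 mm section span the gap between the posts with their undersides at z = 184 mm and z = 1438 mm, flush with the posts' −y face. 6 pickets, each 87 mm wide, 24 mm thick and 1579 mm tall, are fixed to the +y face of the rails with their bottoms at z = 103 mm, spaced across the span with a 157 mm gap after the −x post and between neighbouring pickets, with 159 mm left before the +x post.


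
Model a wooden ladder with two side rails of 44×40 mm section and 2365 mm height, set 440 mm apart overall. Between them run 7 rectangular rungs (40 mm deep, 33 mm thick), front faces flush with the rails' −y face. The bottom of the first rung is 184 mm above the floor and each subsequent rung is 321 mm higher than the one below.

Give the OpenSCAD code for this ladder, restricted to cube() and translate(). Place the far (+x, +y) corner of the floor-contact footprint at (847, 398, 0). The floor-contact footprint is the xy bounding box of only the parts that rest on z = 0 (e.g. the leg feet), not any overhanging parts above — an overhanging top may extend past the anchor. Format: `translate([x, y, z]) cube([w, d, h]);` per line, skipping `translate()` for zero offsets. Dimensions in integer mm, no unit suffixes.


translate([407, 358, 0]) cube([44, 40, 2365]);
translate([803, 358, 0]) cube([44, 40, 2365]);
translate([451, 358, 184]) cube([352, 40, 33]);
translate([451, 358, 505]) cube([352, 40, 33]);
translate([451, 358, 826]) cube([352, 40, 33]);
translate([451, 358, 1147]) cube([352, 40, 33]);
translate([451, 358, 1468]) cube([352, 40, 33]);
translate([451, 358, 1789]) cube([352, 40, 33]);
translate([451, 358, 2110]) cube([352, 40, 33]);


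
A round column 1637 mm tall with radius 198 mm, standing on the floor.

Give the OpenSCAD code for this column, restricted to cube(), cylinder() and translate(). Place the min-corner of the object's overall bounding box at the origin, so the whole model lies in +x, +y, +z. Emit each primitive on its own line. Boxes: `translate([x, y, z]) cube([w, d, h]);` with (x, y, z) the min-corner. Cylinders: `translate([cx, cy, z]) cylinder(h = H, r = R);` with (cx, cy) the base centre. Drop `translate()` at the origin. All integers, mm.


translate([198, 198, 0]) cylinder(h = 1637, r = 198);


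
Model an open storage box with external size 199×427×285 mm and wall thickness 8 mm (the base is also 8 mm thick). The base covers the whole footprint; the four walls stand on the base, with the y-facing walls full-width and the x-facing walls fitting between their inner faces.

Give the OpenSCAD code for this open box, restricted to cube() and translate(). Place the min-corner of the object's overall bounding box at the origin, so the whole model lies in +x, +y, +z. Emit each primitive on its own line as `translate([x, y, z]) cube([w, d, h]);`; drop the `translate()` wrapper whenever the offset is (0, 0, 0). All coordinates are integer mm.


cube([199, 427, 8]);
translate([0, 0, 8]) cube([199, 8, 277]);
translate([0, 419, 8]) cube([199, 8, 277]);
translate([0, 8, 8]) cube([8, 411, 277]);
translate([191, 8, 8]) cube([8, 411, 277]);


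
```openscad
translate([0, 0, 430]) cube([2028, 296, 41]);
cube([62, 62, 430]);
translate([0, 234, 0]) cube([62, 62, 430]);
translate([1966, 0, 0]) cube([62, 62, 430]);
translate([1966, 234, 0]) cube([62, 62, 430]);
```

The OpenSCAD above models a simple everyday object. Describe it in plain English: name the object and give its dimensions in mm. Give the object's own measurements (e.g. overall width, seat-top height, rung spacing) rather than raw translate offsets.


A bench: a 2028×296 mm seat slab, 41 mm thick, top at z = 471 mm, on four 62×62 mm square legs flush with the seat corners and standing on z = 0.


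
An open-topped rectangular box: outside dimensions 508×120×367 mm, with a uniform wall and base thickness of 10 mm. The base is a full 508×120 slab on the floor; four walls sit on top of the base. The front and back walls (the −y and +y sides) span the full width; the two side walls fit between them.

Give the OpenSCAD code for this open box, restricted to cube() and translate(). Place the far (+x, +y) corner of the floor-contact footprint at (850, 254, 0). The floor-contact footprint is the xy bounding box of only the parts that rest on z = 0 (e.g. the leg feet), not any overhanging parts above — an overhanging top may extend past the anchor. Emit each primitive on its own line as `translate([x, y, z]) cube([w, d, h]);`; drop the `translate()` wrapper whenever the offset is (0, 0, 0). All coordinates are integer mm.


translate([342, 134, 0]) cube([508, 120, 10]);
translate([342, 134, 10]) cube([508, 10, 357]);
translate([342, 244, 10]) cube([508, 10, 357]);
translate([342, 144, 10]) cube([10, 100, 357]);
translate([840, 144, 10]) cube([10, 100, 357]);


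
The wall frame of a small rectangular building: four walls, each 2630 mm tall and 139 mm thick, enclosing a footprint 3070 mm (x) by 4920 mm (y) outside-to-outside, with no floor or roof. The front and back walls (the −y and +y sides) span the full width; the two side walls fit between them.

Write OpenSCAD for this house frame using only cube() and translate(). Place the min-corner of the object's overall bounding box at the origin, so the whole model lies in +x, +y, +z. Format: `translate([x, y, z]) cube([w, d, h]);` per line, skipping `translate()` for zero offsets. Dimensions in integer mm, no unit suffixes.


cube([3070, 139, 2630]);
translate([0, 4781, 0]) cube([3070, 139, 2630]);
translate([0, 139, 0]) cube([139, 4642, 2630]);
translate([2931, 139, 0]) cube([139, 4642, 2630]);


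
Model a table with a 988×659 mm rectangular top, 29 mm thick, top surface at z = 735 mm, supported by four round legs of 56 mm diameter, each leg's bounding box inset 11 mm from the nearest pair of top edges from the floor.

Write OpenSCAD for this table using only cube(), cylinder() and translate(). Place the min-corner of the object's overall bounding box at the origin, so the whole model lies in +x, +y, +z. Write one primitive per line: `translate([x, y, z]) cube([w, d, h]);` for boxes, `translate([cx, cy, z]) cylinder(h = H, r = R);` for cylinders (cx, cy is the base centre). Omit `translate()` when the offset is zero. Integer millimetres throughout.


translate([0, 0, 706]) cube([988, 659, 29]);
translate([39, 39, 0]) cylinder(h = 706, r = 28);
translate([949, 39, 0]) cylinder(h = 706, r = 28);
translate([39, 620, 0]) cylinder(h = 706, r = 28);
translate([949, 620, 0]) cylinder(h = 706, r = 28);


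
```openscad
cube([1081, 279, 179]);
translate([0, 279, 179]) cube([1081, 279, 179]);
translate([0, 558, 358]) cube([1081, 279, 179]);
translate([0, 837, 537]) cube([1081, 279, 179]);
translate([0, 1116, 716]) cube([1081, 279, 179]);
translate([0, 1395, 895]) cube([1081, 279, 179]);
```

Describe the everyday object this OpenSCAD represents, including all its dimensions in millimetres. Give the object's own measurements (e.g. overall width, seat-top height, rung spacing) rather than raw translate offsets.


A straight staircase of 6 solid steps. Each step is 1081 mm wide (x), 279 mm deep (y, the going) and 179 mm tall (the rise). The first step rests on the floor; each subsequent step sits one going further in +y and one rise higher in +z, directly behind and above the previous step with no overlap.


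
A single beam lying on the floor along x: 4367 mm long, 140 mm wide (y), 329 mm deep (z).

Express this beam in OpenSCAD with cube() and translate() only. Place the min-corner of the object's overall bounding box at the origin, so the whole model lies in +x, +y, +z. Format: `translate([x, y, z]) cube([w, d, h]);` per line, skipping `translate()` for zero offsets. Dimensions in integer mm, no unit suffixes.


cube([4367, 140, 329]);


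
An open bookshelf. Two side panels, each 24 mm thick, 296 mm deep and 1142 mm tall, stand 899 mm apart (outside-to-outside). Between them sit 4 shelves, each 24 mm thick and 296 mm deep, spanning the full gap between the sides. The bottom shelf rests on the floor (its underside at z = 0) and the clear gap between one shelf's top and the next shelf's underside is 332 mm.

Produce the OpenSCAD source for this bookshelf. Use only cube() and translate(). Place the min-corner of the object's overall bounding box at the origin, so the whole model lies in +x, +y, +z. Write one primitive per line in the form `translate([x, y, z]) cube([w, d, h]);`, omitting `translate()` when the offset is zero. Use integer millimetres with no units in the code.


cube([24, 296, 1142]);
translate([875, 0, 0]) cube([24, 296, 1142]);
translate([24, 0, 0]) cube([851, 296, 24]);
translate([24, 0, 356]) cube([851, 296, 24]);
translate([24, 0, 712]) cube([851, 296, 24]);
translate([24, 0, 1068]) cube([851, 296, 24]);


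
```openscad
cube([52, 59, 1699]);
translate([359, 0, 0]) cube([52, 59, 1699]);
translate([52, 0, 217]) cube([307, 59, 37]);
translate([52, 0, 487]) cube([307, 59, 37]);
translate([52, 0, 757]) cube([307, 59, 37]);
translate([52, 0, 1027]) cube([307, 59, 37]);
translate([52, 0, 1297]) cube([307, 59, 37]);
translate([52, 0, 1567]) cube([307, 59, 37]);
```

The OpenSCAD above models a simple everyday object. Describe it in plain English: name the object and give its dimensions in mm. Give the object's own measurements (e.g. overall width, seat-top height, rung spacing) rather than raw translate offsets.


A straight ladder. Two 52×59 mm vertical rails, 1699 mm tall, stand 411 mm apart (outside-to-outside) with their front faces coplanar on the −y side. 6 rungs, each 59 mm deep and 37 mm tall, span between the inner faces of the rails, front faces flush with the rails. The lowest rung's underside is at z = 217 mm and rungs are spaced 270 mm apart (underside to underside).


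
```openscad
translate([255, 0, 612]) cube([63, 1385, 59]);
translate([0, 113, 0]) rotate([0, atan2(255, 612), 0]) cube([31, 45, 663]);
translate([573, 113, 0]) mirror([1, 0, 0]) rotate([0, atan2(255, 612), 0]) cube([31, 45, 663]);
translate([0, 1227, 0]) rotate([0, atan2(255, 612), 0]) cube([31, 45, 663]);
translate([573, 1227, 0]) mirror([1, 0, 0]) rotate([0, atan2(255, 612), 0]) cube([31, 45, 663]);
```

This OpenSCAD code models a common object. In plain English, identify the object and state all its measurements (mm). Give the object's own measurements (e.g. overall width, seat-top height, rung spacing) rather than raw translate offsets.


A sawhorse. A 63×1385×59 mm beam (x, y, z) sits on two A-frame leg pairs. Each pair is two raked legs of 31×45 mm section (45 mm along y) splaying symmetrically in x. Each leg rises 612 mm vertically over 255 mm of horizontal reach and is 663 mm long along its own axis. Every leg's outer bottom edge rests on the floor and its outer top edge meets a bottom edge of the beam — the left legs (tilting toward +x) meet the beam's −x bottom edge, the right legs (their mirror images, tilting toward −x) meet its +x bottom edge — so the leg tops tuck under the beam, the beam's underside is 612 mm above the floor, and the feet are 573 mm apart outside-to-outside with the beam centred between them. The two leg pairs are set in 113 mm from either end of the beam.


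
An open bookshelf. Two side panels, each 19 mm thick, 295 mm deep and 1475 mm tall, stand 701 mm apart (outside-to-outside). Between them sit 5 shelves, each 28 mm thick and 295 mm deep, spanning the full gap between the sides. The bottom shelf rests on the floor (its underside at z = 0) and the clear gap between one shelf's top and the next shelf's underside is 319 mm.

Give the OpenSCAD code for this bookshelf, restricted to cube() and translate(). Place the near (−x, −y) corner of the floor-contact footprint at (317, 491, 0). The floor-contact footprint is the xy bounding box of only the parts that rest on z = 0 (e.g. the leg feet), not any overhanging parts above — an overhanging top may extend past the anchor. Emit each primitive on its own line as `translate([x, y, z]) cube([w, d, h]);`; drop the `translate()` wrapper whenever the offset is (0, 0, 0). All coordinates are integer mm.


translate([317, 491, 0]) cube([19, 295, 1475]);
translate([999, 491, 0]) cube([19, 295, 1475]);
translate([336, 491, 0]) cube([663, 295, 28]);
translate([336, 491, 347]) cube([663, 295, 28]);
translate([336, 491, 694]) cube([663, 295, 28]);
translate([336, 491, 1041]) cube([663, 295, 28]);
translate([336, 491, 1388]) cube([663, 295, 28]);


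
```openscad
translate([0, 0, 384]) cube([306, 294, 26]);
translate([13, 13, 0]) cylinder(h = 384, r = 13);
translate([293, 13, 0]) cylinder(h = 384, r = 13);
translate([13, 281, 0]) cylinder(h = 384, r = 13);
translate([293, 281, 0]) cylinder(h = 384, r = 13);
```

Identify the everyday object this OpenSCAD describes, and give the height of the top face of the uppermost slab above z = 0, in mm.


A stool. The seat height is 410 mm.

A 306×294×26 slab at z = 384 on four corner cylinders — a stool. The seat top is 384 + 26 = 410 mm.


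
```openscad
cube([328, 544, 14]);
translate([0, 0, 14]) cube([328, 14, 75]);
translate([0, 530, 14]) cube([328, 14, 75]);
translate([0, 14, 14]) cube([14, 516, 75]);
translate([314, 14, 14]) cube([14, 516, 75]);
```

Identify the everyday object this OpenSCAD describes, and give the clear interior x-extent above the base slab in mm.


An open box. The internal width is 300 mm.

A 328×544 base slab with four walls standing on it — an open box. The base is 328 mm wide and the walls are 14 mm thick, so the internal width is 328 − 2 × 14 = 300 mm.


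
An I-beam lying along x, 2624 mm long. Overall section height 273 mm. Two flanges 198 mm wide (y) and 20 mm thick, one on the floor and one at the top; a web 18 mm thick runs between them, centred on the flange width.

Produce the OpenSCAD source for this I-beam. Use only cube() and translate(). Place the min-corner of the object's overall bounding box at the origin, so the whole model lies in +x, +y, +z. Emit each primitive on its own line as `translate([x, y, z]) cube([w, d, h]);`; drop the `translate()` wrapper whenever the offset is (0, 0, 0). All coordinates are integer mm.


cube([2624, 198, 20]);
translate([0, 90, 20]) cube([2624, 18, 233]);
translate([0, 0, 253]) cube([2624, 198, 20]);


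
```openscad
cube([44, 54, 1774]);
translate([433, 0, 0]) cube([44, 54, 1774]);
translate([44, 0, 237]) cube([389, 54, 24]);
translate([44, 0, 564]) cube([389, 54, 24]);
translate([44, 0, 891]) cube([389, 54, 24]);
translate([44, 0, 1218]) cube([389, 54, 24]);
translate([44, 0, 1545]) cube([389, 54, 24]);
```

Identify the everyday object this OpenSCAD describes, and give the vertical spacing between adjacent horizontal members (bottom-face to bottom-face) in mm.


A ladder. The rung spacing is 327 mm.

Two tall 44×54 posts with 5 short bars between them — a ladder. Adjacent rungs sit at z = 237 and z = 564, so the spacing is 564 − 237 = 327 mm.


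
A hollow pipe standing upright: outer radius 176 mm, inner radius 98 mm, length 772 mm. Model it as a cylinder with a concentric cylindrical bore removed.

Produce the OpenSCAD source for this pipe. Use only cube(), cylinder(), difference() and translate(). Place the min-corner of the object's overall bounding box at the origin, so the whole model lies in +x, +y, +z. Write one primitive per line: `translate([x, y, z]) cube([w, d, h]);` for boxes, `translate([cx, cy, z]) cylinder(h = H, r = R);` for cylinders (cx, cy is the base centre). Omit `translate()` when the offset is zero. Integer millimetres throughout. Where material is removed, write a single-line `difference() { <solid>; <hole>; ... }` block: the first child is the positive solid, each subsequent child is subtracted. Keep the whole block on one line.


difference() { translate([176, 176, 0]) cylinder(h = 772, r = 176); translate([176, 176, 0]) cylinder(h = 772, r = 98); }


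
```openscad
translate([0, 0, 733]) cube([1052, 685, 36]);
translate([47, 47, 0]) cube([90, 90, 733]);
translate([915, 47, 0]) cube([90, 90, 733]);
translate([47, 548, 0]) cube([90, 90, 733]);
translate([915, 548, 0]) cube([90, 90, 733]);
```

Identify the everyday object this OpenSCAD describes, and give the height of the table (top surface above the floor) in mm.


A table. The table height is 769 mm.

A 1052×685×36 slab sits at z = 733 on four 90 mm square posts — a table. The top surface is at 733 + 36 = 769 mm.


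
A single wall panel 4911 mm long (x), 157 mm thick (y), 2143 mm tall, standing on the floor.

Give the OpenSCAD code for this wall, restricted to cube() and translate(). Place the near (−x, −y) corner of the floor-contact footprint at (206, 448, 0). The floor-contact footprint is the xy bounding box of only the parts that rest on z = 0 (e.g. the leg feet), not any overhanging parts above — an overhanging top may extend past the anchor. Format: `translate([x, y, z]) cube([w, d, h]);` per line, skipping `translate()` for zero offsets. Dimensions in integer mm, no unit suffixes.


translate([206, 448, 0]) cube([4911, 157, 2143]);


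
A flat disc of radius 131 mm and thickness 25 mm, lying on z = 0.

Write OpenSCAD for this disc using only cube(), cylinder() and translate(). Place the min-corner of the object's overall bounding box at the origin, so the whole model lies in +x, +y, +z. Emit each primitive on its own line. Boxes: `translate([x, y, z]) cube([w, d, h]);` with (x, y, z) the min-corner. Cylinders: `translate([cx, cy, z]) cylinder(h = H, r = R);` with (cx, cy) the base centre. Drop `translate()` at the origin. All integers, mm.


translate([131, 131, 0]) cylinder(h = 25, r = 131);


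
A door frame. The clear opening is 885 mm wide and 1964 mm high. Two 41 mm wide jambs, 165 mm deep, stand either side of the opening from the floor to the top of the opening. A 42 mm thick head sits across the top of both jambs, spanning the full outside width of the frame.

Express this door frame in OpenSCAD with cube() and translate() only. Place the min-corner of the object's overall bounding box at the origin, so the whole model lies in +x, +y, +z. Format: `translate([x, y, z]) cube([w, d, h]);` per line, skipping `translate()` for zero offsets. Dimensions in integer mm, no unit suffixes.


cube([41, 165, 1964]);
translate([926, 0, 0]) cube([41, 165, 1964]);
translate([0, 0, 1964]) cube([967, 165, 42]);


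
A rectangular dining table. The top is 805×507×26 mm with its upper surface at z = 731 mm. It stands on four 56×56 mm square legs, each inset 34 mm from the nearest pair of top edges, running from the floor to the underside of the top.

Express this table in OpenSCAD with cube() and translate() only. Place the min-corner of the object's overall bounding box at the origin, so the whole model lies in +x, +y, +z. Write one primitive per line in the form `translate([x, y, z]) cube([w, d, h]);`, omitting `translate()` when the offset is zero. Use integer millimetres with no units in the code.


translate([0, 0, 705]) cube([805, 507, 26]);
translate([34, 34, 0]) cube([56, 56, 705]);
translate([715, 34, 0]) cube([56, 56, 705]);
translate([34, 417, 0]) cube([56, 56, 705]);
translate([715, 417, 0]) cube([56, 56, 705]);


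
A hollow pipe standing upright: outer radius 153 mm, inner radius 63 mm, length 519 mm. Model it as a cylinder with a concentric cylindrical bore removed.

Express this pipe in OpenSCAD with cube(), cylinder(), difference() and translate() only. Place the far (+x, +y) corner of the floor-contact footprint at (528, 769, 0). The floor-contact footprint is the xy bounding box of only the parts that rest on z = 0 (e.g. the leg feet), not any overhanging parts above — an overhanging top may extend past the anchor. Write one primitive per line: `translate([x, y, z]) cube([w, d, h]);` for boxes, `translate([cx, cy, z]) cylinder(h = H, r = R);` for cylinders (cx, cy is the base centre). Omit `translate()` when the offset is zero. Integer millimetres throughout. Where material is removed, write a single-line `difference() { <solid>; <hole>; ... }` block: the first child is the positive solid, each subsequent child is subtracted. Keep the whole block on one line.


difference() { translate([375, 616, 0]) cylinder(h = 519, r = 153); translate([375, 616, 0]) cylinder(h = 519, r = 63); }


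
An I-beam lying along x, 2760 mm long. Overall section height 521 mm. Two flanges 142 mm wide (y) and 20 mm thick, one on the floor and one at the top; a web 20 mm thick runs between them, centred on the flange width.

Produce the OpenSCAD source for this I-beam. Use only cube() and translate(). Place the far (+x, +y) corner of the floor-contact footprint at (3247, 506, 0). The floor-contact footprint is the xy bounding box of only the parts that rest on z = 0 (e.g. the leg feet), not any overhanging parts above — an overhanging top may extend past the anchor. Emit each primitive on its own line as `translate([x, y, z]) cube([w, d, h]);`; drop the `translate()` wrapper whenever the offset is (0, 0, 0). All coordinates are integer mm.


translate([487, 364, 0]) cube([2760, 142, 20]);
translate([487, 425, 20]) cube([2760, 20, 481]);
translate([487, 364, 501]) cube([2760, 142, 20]);
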